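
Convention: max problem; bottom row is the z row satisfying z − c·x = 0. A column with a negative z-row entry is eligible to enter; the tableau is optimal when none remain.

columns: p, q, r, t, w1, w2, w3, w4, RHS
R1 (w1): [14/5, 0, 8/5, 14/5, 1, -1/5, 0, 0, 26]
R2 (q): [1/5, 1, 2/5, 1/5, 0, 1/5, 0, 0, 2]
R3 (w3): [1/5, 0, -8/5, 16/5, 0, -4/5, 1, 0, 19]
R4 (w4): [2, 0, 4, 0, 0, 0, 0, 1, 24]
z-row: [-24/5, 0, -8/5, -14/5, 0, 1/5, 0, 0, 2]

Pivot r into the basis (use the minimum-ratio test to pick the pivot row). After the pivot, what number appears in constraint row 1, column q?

-4

Ratio test on column r — row 1: 26/(8/5) = 65/4; row 2: 2/(2/5) = 5; row 3: entry -8/5 ≤ 0; row 4: 24/4 = 6. Minimum is 5 at row 2 (q leaves); pivot element 2/5.
Divide row 2 by 2/5; eliminate column r from the other rows.
Row 1 update in column q: 0 − (8/5)·(5/2) = -4.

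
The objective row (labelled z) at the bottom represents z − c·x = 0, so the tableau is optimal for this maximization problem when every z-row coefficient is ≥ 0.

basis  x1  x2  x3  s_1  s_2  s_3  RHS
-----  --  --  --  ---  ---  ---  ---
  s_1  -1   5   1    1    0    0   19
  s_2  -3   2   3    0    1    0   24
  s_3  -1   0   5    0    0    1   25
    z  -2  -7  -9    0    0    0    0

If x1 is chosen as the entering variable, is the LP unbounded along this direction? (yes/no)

yes

Every constraint-row entry in column x1 is ≤ 0, so increasing x1 is unbounded.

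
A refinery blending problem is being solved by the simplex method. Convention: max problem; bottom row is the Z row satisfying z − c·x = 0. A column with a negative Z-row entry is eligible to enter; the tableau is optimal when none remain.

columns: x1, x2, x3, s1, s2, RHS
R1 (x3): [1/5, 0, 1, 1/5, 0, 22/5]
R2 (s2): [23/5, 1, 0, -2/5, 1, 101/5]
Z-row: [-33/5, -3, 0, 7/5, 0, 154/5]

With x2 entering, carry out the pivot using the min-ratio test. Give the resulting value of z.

Ratio test on column x2 — row 1: entry 0 ≤ 0; row 2: (101/5)/1 = 101/5. Minimum is 101/5 at row 2 (s2 leaves); pivot element 1.
Pivot on row 2; the Z-row RHS becomes 154/5 − (-3)·(101/5) = 457/5.

457/5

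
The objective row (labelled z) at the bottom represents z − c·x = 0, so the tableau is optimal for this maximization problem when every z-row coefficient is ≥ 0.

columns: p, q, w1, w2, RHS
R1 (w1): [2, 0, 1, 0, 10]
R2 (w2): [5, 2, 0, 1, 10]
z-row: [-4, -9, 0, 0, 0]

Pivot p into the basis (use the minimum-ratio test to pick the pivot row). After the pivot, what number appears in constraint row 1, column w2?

-2/5

Ratio test on column p — row 1: 10/2 = 5; row 2: 10/5 = 2. Minimum is 2 at row 2 (w2 leaves); pivot element 5.
Divide row 2 by 5; eliminate column p from the other rows.
Row 1 update in column w2: 0 − 2·(1/5) = -2/5.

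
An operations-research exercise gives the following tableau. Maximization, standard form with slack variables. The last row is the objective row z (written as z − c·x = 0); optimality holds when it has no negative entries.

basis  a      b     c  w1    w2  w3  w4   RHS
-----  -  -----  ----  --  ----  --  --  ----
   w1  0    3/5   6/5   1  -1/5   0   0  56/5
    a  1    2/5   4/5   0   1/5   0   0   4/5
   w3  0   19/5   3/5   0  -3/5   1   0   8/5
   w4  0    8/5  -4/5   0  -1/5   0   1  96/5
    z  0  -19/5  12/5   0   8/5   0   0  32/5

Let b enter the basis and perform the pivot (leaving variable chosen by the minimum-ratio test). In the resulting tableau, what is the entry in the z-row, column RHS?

Ratio test on column b — row 1: (56/5)/(3/5) = 56/3; row 2: (4/5)/(2/5) = 2; row 3: (8/5)/(19/5) = 8/19; row 4: (96/5)/(8/5) = 12. Minimum is 8/19 at row 3 (w3 leaves); pivot element 19/5.
Divide row 3 by 19/5; eliminate column b from the other rows.
z-row update in column RHS: 32/5 − (-19/5)·(8/19) = 8.

8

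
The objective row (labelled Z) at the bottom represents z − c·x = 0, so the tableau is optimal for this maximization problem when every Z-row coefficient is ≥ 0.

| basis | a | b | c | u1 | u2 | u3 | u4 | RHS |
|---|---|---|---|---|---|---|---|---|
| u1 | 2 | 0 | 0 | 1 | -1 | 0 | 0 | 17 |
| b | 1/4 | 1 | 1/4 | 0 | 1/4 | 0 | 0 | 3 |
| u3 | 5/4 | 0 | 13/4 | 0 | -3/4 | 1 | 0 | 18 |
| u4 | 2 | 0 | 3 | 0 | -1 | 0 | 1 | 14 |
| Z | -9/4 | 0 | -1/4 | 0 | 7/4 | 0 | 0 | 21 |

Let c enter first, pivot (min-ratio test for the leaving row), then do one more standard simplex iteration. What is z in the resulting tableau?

Ratio test on column c — row 1: entry 0 ≤ 0; row 2: 3/(1/4) = 12; row 3: 18/(13/4) = 72/13; row 4: 14/3 = 14/3. Minimum is 14/3 at row 4 (u4 leaves); pivot element 3.
Pivot on row 4; the Z-row RHS becomes 21 − (-1/4)·(14/3) = 133/6.
Next entering variable (most negative Z-row entry -25/12): a.
Ratio test on column a — row 1: 17/2 = 17/2; row 2: (11/6)/(1/12) = 22; row 3: entry -11/12 ≤ 0; row 4: (14/3)/(2/3) = 7. Minimum is 7 at row 4 (c leaves); pivot element 2/3.
After the second pivot the Z-row RHS is 133/6 − (-25/12)·7 = 147/4.

147/4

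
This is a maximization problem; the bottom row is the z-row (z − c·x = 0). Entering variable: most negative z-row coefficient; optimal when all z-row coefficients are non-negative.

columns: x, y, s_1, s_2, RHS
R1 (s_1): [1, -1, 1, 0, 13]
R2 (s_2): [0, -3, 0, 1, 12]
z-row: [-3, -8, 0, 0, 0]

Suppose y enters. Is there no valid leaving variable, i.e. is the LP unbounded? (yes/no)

yes

Every constraint-row entry in column y is ≤ 0, so increasing y is unbounded.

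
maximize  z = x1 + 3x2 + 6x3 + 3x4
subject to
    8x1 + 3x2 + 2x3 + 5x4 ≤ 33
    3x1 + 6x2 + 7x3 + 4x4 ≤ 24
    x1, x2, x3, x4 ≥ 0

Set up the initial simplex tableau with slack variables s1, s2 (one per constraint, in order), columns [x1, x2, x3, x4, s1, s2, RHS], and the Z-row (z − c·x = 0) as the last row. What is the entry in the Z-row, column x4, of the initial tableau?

The Z-row carries the negated objective coefficients: the x4 entry is -3.

-3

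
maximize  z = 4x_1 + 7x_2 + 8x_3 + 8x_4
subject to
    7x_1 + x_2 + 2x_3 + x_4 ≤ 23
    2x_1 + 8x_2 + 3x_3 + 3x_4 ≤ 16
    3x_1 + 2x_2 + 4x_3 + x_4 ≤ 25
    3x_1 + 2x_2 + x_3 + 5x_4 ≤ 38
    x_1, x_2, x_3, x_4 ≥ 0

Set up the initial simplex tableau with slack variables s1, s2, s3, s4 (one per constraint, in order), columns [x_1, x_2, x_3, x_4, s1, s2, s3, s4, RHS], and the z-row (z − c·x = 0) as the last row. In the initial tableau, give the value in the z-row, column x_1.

The z-row carries the negated objective coefficients: the x_1 entry is -4.

-4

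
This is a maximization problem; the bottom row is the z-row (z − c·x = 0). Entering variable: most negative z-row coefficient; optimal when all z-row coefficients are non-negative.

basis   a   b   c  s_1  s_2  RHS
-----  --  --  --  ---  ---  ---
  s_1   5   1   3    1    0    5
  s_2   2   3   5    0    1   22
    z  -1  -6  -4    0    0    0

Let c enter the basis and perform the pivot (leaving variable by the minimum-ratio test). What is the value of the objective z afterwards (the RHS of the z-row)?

20/3

Ratio test on column c — row 1: 5/3 = 5/3; row 2: 22/5 = 22/5. Minimum is 5/3 at row 1 (s_1 leaves); pivot element 3.
Pivot on row 1; the z-row RHS becomes 0 − (-4)·(5/3) = 20/3.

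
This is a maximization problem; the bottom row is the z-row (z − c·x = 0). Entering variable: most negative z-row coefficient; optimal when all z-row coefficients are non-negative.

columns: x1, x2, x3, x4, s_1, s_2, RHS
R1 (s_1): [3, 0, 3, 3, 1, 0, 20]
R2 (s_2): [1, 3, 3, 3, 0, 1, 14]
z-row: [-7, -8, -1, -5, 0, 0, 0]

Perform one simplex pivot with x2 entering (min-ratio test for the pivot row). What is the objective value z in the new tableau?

112/3

Ratio test on column x2 — row 1: entry 0 ≤ 0; row 2: 14/3 = 14/3. Minimum is 14/3 at row 2 (s_2 leaves); pivot element 3.
Pivot on row 2; the z-row RHS becomes 0 − (-8)·(14/3) = 112/3.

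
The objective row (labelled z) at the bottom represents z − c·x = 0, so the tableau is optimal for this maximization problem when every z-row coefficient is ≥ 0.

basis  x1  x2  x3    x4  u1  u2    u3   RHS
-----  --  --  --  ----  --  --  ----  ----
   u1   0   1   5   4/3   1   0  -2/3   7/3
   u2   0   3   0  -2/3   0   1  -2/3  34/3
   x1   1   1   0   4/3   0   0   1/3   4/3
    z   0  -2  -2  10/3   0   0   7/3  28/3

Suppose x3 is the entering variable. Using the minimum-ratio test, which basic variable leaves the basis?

Column x3 entries and ratios — u1: (7/3)/5 = 7/15; u2: 0 ≤ 0, skip; x1: 0 ≤ 0, skip.
Smallest ratio is 7/15 in the row of u1, so u1 leaves.

u1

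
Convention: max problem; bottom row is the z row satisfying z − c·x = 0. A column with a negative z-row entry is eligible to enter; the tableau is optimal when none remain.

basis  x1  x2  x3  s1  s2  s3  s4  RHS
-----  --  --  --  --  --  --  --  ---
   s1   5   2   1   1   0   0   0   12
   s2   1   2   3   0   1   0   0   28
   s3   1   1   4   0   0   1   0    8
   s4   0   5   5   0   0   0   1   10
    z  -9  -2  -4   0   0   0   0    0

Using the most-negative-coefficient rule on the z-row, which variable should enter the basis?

Negative z-row entries: x1: -9, x2: -2, x3: -4.
The most negative is -9 in column x1, so x1 enters.

x1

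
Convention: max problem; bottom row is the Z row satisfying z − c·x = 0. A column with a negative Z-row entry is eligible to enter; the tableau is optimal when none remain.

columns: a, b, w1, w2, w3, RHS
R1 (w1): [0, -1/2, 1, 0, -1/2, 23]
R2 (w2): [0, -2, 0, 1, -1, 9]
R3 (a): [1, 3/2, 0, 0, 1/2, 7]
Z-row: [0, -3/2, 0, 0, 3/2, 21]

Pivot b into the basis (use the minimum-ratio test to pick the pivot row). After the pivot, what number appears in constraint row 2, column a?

Ratio test on column b — row 1: entry -1/2 ≤ 0; row 2: entry -2 ≤ 0; row 3: 7/(3/2) = 14/3. Minimum is 14/3 at row 3 (a leaves); pivot element 3/2.
Divide row 3 by 3/2; eliminate column b from the other rows.
Row 2 update in column a: 0 − (-2)·(2/3) = 4/3.

4/3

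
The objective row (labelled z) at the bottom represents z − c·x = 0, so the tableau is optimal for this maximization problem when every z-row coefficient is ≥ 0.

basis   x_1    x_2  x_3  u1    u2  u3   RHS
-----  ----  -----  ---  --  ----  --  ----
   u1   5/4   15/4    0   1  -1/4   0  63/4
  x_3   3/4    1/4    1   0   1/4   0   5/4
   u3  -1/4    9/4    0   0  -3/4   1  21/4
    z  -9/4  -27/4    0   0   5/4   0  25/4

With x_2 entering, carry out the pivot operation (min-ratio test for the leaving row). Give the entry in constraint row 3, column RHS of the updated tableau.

7/3

Ratio test on column x_2 — row 1: (63/4)/(15/4) = 21/5; row 2: (5/4)/(1/4) = 5; row 3: (21/4)/(9/4) = 7/3. Minimum is 7/3 at row 3 (u3 leaves); pivot element 9/4.
Divide row 3 by 9/4; eliminate column x_2 from the other rows.
In the new row 3, the RHS entry is the old entry divided by the pivot: (21/4)/(9/4) = 7/3.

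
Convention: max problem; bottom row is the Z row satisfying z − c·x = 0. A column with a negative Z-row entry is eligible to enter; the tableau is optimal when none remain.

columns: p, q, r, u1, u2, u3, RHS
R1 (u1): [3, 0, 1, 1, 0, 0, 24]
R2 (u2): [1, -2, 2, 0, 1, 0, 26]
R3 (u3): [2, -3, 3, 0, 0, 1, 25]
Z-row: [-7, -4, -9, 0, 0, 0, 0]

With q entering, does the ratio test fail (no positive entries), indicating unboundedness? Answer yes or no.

Every constraint-row entry in column q is ≤ 0, so increasing q is unbounded.

yes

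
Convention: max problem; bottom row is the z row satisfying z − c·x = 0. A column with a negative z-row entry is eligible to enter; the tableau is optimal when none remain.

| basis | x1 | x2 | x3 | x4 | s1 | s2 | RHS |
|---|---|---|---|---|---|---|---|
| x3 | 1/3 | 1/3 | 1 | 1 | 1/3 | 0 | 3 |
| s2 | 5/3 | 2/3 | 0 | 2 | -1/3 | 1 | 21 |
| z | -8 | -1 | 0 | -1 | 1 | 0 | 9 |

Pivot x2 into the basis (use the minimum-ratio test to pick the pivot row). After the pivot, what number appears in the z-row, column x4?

Ratio test on column x2 — row 1: 3/(1/3) = 9; row 2: 21/(2/3) = 63/2. Minimum is 9 at row 1 (x3 leaves); pivot element 1/3.
Divide row 1 by 1/3; eliminate column x2 from the other rows.
z-row update in column x4: -1 − (-1)·3 = 2.

2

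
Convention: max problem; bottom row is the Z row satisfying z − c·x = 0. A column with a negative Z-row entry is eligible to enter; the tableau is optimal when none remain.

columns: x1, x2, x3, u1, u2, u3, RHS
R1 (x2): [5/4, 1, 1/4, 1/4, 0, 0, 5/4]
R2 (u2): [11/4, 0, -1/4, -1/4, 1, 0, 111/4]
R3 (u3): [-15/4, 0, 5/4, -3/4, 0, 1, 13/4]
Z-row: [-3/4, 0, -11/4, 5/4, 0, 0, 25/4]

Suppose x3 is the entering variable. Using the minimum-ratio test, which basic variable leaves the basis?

u3

Column x3 entries and ratios — x2: (5/4)/(1/4) = 5; u2: -1/4 ≤ 0, skip; u3: (13/4)/(5/4) = 13/5.
Smallest ratio is 13/5 in the row of u3, so u3 leaves.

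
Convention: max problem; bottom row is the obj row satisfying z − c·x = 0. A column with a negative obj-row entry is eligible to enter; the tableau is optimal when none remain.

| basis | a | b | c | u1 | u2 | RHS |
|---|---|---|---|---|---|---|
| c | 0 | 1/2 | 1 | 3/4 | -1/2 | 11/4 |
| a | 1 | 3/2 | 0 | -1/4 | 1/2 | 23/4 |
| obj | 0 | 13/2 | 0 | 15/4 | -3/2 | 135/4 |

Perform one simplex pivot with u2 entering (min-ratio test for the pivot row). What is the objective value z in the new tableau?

Ratio test on column u2 — row 1: entry -1/2 ≤ 0; row 2: (23/4)/(1/2) = 23/2. Minimum is 23/2 at row 2 (a leaves); pivot element 1/2.
Pivot on row 2; the obj-row RHS becomes 135/4 − (-3/2)·(23/2) = 51.

51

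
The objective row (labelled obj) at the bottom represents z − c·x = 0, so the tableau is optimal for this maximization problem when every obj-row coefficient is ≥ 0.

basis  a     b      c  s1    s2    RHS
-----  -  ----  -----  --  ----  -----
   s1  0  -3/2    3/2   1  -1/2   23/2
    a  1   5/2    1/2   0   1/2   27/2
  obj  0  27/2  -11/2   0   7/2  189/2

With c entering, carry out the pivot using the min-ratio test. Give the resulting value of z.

Ratio test on column c — row 1: (23/2)/(3/2) = 23/3; row 2: (27/2)/(1/2) = 27. Minimum is 23/3 at row 1 (s1 leaves); pivot element 3/2.
Pivot on row 1; the obj-row RHS becomes 189/2 − (-11/2)·(23/3) = 410/3.

410/3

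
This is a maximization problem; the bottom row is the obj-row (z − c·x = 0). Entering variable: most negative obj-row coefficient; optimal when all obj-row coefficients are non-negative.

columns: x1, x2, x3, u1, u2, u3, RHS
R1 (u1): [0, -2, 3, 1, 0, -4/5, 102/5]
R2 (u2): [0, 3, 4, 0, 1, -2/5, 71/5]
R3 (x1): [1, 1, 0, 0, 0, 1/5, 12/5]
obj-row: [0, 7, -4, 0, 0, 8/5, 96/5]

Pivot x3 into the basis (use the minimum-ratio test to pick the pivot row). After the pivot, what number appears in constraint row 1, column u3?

-1/2

Ratio test on column x3 — row 1: (102/5)/3 = 34/5; row 2: (71/5)/4 = 71/20; row 3: entry 0 ≤ 0. Minimum is 71/20 at row 2 (u2 leaves); pivot element 4.
Divide row 2 by 4; eliminate column x3 from the other rows.
Row 1 update in column u3: -4/5 − 3·(-1/10) = -1/2.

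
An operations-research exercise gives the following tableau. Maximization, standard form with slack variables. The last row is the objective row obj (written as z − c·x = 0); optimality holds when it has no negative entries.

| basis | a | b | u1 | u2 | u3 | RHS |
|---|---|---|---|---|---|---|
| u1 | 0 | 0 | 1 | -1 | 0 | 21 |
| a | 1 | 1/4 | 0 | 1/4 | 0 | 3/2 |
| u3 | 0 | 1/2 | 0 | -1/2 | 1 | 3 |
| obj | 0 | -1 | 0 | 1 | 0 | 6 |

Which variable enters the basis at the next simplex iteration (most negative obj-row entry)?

b

Negative obj-row entries: b: -1.
The most negative is -1 in column b, so b enters.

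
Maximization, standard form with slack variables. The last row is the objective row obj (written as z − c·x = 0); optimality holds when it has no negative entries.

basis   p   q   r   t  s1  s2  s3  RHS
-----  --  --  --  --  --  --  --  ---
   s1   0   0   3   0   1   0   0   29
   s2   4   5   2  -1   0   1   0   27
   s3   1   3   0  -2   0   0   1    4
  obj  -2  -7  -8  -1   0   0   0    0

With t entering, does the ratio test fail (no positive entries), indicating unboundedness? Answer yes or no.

Every constraint-row entry in column t is ≤ 0, so increasing t is unbounded.

yes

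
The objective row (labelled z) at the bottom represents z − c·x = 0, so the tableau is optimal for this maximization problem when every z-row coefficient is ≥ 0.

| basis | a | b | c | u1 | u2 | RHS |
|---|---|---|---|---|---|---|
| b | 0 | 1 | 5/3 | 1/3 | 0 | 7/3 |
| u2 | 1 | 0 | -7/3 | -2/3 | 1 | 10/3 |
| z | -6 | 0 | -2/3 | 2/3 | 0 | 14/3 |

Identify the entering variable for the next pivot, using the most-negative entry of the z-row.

a

Negative z-row entries: a: -6, c: -2/3.
The most negative is -6 in column a, so a enters.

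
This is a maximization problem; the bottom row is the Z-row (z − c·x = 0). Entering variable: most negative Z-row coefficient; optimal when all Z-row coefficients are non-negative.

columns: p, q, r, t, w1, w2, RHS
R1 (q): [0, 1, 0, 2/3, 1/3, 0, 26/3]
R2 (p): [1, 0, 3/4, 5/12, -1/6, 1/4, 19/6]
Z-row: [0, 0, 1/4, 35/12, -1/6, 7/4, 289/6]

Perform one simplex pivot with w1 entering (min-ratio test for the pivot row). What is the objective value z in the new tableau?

105/2

Ratio test on column w1 — row 1: (26/3)/(1/3) = 26; row 2: entry -1/6 ≤ 0. Minimum is 26 at row 1 (q leaves); pivot element 1/3.
Pivot on row 1; the Z-row RHS becomes 289/6 − (-1/6)·26 = 105/2.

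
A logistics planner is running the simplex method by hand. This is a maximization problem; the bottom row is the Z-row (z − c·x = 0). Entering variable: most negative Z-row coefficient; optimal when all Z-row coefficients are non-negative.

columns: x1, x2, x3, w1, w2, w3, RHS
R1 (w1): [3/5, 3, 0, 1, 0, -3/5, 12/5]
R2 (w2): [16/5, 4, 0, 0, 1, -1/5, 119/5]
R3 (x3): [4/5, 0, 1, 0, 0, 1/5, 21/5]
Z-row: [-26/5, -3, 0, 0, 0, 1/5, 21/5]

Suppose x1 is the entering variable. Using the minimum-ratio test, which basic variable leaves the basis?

Column x1 entries and ratios — w1: (12/5)/(3/5) = 4; w2: (119/5)/(16/5) = 119/16; x3: (21/5)/(4/5) = 21/4.
Smallest ratio is 4 in the row of w1, so w1 leaves.

w1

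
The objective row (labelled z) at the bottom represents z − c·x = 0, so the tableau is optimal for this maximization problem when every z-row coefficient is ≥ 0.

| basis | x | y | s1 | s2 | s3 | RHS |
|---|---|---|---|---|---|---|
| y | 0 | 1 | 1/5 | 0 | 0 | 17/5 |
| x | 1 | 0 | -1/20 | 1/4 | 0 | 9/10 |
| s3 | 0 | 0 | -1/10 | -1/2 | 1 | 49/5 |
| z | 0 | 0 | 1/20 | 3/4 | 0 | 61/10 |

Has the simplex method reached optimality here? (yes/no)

Every z-row coefficient is ≥ 0, so the tableau is optimal.

yes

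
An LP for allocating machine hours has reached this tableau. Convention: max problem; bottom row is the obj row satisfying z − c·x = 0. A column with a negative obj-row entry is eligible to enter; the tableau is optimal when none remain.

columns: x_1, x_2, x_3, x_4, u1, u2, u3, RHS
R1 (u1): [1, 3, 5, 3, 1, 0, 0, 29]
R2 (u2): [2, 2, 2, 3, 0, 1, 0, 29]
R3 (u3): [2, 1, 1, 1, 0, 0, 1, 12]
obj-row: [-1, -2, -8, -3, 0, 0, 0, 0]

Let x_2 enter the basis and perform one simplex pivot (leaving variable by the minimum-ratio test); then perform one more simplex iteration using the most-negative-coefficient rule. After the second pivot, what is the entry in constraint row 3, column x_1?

9/5

Ratio test on column x_2 — row 1: 29/3 = 29/3; row 2: 29/2 = 29/2; row 3: 12/1 = 12. Minimum is 29/3 at row 1 (u1 leaves); pivot element 3.
Divide row 1 by 3; eliminate column x_2 from the other rows.
Second iteration: most negative obj-row entry is -14/3 in column x_3, so x_3 enters.
Ratio test on column x_3 — row 1: (29/3)/(5/3) = 29/5; row 2: entry -4/3 ≤ 0; row 3: entry -2/3 ≤ 0. Minimum is 29/5 at row 1 (x_2 leaves); pivot element 5/3.
Divide row 1 by 5/3; eliminate column x_3 from the other rows.
After both pivots, the entry at constraint row 3, column x_1 is 9/5.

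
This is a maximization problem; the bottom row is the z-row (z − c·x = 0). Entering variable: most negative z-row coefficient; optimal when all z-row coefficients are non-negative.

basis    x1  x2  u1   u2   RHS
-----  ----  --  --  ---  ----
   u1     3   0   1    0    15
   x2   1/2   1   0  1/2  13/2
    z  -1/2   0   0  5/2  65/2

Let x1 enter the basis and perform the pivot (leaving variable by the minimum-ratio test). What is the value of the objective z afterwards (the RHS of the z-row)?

35

Ratio test on column x1 — row 1: 15/3 = 5; row 2: (13/2)/(1/2) = 13. Minimum is 5 at row 1 (u1 leaves); pivot element 3.
Pivot on row 1; the z-row RHS becomes 65/2 − (-1/2)·5 = 35.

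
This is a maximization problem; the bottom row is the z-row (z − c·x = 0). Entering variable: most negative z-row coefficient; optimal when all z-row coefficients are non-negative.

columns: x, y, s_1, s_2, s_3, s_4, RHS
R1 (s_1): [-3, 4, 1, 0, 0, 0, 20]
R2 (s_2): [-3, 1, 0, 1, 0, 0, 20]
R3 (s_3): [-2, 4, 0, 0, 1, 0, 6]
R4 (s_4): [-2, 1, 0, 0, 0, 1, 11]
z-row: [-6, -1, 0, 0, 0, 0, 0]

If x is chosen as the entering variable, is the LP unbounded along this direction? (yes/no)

Every constraint-row entry in column x is ≤ 0, so increasing x is unbounded.

yes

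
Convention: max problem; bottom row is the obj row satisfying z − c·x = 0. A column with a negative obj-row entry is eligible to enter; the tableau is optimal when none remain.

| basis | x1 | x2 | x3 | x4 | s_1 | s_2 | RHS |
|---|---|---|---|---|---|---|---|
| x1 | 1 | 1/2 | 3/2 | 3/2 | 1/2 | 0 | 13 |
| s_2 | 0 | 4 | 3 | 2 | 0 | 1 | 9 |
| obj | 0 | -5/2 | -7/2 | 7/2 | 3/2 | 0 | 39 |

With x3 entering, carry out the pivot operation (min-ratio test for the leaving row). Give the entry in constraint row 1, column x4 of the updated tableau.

Ratio test on column x3 — row 1: 13/(3/2) = 26/3; row 2: 9/3 = 3. Minimum is 3 at row 2 (s_2 leaves); pivot element 3.
Divide row 2 by 3; eliminate column x3 from the other rows.
Row 1 update in column x4: 3/2 − (3/2)·(2/3) = 1/2.

1/2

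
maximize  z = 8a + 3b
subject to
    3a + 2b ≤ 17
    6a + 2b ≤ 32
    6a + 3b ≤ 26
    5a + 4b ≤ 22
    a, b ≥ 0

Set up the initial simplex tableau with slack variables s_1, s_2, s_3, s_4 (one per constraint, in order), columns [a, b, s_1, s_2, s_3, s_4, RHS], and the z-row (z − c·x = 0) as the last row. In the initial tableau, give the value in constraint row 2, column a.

6

Constraint 2 has coefficient 6 on a.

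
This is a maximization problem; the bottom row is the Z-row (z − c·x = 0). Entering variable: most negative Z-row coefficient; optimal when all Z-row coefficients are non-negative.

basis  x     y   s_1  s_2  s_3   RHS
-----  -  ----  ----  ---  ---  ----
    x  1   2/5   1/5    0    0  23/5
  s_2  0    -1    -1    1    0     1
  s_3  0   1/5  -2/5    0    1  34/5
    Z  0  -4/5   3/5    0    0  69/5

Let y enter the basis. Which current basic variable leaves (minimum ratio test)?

Column y entries and ratios — x: (23/5)/(2/5) = 23/2; s_2: -1 ≤ 0, skip; s_3: (34/5)/(1/5) = 34.
Smallest ratio is 23/2 in the row of x, so x leaves.

x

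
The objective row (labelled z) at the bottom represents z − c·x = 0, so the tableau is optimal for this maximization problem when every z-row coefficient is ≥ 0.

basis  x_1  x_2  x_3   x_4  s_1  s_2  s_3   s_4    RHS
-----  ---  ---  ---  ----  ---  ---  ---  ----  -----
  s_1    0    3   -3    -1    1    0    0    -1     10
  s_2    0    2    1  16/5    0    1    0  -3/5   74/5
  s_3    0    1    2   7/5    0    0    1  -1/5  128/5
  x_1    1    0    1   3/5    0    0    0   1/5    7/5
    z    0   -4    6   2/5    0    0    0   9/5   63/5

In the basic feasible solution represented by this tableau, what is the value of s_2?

s_2 is basic (row 2); its value is the RHS of that row, 74/5.

74/5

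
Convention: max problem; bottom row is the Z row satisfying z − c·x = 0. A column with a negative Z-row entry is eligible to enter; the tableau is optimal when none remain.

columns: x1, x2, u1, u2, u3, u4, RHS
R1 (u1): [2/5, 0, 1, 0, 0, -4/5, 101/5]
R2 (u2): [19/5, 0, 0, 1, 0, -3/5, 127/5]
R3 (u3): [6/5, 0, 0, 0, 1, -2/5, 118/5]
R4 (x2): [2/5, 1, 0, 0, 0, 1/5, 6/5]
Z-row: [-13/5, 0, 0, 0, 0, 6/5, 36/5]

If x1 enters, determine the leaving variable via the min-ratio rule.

Column x1 entries and ratios — u1: (101/5)/(2/5) = 101/2; u2: (127/5)/(19/5) = 127/19; u3: (118/5)/(6/5) = 59/3; x2: (6/5)/(2/5) = 3.
Smallest ratio is 3 in the row of x2, so x2 leaves.

x2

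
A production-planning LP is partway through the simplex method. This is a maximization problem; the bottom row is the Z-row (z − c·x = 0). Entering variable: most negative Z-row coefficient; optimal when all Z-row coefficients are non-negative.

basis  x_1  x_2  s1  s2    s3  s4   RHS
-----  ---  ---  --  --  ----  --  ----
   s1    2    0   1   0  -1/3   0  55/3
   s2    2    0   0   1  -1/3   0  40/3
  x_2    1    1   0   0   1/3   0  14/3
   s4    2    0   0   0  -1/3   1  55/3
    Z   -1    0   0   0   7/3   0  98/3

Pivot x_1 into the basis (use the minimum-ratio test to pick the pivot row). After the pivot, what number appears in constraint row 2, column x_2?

-2

Ratio test on column x_1 — row 1: (55/3)/2 = 55/6; row 2: (40/3)/2 = 20/3; row 3: (14/3)/1 = 14/3; row 4: (55/3)/2 = 55/6. Minimum is 14/3 at row 3 (x_2 leaves); pivot element 1.
Divide row 3 by 1; eliminate column x_1 from the other rows.
Row 2 update in column x_2: 0 − 2·1 = -2.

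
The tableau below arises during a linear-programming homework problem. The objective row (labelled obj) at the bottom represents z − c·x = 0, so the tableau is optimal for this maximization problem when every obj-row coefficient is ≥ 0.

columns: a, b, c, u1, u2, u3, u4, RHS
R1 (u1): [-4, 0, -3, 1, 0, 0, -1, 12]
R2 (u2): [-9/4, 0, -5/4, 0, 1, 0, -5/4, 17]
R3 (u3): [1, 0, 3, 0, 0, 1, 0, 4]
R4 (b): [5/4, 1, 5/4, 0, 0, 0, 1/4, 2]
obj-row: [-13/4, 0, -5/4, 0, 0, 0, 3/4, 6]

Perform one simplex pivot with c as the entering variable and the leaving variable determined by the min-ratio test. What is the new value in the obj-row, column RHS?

Ratio test on column c — row 1: entry -3 ≤ 0; row 2: entry -5/4 ≤ 0; row 3: 4/3 = 4/3; row 4: 2/(5/4) = 8/5. Minimum is 4/3 at row 3 (u3 leaves); pivot element 3.
Divide row 3 by 3; eliminate column c from the other rows.
obj-row update in column RHS: 6 − (-5/4)·(4/3) = 23/3.

23/3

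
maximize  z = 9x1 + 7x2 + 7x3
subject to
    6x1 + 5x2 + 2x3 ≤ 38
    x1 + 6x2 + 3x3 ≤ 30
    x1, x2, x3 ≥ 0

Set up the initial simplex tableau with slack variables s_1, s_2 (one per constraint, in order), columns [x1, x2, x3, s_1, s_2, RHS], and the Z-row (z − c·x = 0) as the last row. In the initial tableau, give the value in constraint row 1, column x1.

6

Constraint 1 has coefficient 6 on x1.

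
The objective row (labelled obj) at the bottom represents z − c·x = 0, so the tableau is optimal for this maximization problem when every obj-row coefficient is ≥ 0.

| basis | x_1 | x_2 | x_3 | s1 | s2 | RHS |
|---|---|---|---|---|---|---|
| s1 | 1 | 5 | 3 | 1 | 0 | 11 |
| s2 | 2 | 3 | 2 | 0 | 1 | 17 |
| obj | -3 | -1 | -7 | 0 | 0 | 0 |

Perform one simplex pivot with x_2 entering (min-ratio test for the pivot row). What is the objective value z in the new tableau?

11/5

Ratio test on column x_2 — row 1: 11/5 = 11/5; row 2: 17/3 = 17/3. Minimum is 11/5 at row 1 (s1 leaves); pivot element 5.
Pivot on row 1; the obj-row RHS becomes 0 − (-1)·(11/5) = 11/5.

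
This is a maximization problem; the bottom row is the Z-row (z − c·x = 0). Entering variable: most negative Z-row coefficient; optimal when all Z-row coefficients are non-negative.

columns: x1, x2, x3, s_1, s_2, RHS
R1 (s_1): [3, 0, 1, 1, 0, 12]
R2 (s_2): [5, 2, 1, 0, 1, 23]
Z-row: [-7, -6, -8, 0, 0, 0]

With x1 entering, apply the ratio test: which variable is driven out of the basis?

Column x1 entries and ratios — s_1: 12/3 = 4; s_2: 23/5 = 23/5.
Smallest ratio is 4 in the row of s_1, so s_1 leaves.

s_1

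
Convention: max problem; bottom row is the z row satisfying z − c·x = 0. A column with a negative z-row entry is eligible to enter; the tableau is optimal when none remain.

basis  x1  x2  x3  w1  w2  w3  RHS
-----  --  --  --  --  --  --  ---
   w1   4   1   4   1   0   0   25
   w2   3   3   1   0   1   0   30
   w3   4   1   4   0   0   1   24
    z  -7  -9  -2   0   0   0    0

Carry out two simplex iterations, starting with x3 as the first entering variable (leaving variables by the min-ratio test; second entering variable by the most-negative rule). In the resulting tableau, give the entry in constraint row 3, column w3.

Ratio test on column x3 — row 1: 25/4 = 25/4; row 2: 30/1 = 30; row 3: 24/4 = 6. Minimum is 6 at row 3 (w3 leaves); pivot element 4.
Divide row 3 by 4; eliminate column x3 from the other rows.
Second iteration: most negative z-row entry is -17/2 in column x2, so x2 enters.
Ratio test on column x2 — row 1: entry 0 ≤ 0; row 2: 24/(11/4) = 96/11; row 3: 6/(1/4) = 24. Minimum is 96/11 at row 2 (w2 leaves); pivot element 11/4.
Divide row 2 by 11/4; eliminate column x2 from the other rows.
After both pivots, the entry at constraint row 3, column w3 is 3/11.

3/11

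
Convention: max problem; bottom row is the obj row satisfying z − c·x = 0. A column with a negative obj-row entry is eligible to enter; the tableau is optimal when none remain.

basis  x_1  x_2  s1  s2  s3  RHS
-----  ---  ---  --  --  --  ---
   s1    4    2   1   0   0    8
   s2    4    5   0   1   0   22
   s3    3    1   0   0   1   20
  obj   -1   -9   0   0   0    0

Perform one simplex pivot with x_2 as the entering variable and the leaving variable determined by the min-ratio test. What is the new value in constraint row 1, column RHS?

4

Ratio test on column x_2 — row 1: 8/2 = 4; row 2: 22/5 = 22/5; row 3: 20/1 = 20. Minimum is 4 at row 1 (s1 leaves); pivot element 2.
Divide row 1 by 2; eliminate column x_2 from the other rows.
In the new row 1, the RHS entry is the old entry divided by the pivot: 8/2 = 4.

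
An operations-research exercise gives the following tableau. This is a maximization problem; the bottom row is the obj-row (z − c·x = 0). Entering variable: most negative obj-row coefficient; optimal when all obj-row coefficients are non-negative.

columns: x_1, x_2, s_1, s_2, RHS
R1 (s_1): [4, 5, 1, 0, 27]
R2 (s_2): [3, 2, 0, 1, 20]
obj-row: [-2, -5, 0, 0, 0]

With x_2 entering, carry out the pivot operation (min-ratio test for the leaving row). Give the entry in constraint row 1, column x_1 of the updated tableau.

4/5

Ratio test on column x_2 — row 1: 27/5 = 27/5; row 2: 20/2 = 10. Minimum is 27/5 at row 1 (s_1 leaves); pivot element 5.
Divide row 1 by 5; eliminate column x_2 from the other rows.
In the new row 1, the x_1 entry is the old entry divided by the pivot: 4/5 = 4/5.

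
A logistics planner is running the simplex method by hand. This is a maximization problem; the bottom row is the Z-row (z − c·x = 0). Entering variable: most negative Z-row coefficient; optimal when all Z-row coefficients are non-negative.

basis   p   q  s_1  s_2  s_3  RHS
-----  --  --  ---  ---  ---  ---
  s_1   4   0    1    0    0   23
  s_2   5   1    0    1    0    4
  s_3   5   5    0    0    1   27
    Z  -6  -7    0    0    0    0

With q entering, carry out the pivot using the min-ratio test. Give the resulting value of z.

Ratio test on column q — row 1: entry 0 ≤ 0; row 2: 4/1 = 4; row 3: 27/5 = 27/5. Minimum is 4 at row 2 (s_2 leaves); pivot element 1.
Pivot on row 2; the Z-row RHS becomes 0 − (-7)·4 = 28.

28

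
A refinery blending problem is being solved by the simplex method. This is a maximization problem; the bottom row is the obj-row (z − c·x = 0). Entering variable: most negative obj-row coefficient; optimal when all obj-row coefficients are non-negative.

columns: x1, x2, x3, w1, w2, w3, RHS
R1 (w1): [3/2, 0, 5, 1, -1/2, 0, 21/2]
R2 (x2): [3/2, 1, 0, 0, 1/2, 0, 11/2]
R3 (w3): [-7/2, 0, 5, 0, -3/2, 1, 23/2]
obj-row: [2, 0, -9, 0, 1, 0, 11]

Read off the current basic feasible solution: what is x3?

0

x3 is not in the basis, so in the current basic feasible solution x3 = 0.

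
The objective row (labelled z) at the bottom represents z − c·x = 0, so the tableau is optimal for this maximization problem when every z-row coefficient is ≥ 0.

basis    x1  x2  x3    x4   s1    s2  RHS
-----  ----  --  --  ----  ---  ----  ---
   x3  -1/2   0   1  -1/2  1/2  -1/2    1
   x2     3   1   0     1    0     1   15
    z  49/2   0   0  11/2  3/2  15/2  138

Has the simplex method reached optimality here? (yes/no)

yes

Every z-row coefficient is ≥ 0, so the tableau is optimal.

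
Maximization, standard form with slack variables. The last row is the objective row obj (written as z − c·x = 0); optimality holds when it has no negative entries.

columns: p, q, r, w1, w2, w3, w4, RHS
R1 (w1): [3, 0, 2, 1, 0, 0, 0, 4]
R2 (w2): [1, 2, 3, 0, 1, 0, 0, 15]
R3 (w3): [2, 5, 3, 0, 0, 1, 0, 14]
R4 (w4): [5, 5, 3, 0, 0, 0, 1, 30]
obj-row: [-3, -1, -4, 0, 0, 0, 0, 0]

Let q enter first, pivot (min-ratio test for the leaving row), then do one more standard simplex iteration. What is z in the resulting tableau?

48/5

Ratio test on column q — row 1: entry 0 ≤ 0; row 2: 15/2 = 15/2; row 3: 14/5 = 14/5; row 4: 30/5 = 6. Minimum is 14/5 at row 3 (w3 leaves); pivot element 5.
Pivot on row 3; the obj-row RHS becomes 0 − (-1)·(14/5) = 14/5.
Next entering variable (most negative obj-row entry -17/5): r.
Ratio test on column r — row 1: 4/2 = 2; row 2: (47/5)/(9/5) = 47/9; row 3: (14/5)/(3/5) = 14/3; row 4: entry 0 ≤ 0. Minimum is 2 at row 1 (w1 leaves); pivot element 2.
After the second pivot the obj-row RHS is 14/5 − (-17/5)·2 = 48/5.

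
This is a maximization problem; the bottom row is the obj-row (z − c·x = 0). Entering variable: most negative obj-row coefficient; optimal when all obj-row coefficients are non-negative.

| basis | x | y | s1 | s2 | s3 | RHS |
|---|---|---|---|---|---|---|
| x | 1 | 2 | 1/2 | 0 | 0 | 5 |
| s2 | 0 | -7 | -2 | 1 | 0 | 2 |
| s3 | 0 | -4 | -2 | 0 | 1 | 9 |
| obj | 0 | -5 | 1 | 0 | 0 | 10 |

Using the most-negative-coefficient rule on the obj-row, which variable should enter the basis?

y

Negative obj-row entries: y: -5.
The most negative is -5 in column y, so y enters.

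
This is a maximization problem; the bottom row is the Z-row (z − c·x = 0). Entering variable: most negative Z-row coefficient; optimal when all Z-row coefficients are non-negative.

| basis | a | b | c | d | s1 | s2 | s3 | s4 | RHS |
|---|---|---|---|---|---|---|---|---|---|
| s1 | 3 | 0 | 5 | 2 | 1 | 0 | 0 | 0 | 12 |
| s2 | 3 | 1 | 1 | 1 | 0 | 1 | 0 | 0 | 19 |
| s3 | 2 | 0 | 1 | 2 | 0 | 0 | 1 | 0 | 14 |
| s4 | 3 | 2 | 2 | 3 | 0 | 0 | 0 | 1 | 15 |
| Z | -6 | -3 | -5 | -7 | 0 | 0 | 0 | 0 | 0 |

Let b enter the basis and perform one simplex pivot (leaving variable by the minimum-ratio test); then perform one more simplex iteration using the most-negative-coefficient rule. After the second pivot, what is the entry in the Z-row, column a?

1

Ratio test on column b — row 1: entry 0 ≤ 0; row 2: 19/1 = 19; row 3: entry 0 ≤ 0; row 4: 15/2 = 15/2. Minimum is 15/2 at row 4 (s4 leaves); pivot element 2.
Divide row 4 by 2; eliminate column b from the other rows.
Second iteration: most negative Z-row entry is -5/2 in column d, so d enters.
Ratio test on column d — row 1: 12/2 = 6; row 2: entry -1/2 ≤ 0; row 3: 14/2 = 7; row 4: (15/2)/(3/2) = 5. Minimum is 5 at row 4 (b leaves); pivot element 3/2.
Divide row 4 by 3/2; eliminate column d from the other rows.
After both pivots, the entry at the Z-row, column a is 1.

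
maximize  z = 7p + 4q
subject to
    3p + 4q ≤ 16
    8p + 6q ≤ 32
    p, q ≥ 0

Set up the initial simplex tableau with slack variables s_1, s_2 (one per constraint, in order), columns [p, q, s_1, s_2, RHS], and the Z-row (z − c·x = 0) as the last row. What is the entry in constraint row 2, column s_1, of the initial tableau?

0

Slack s_1 belongs to constraint 1; its column is the unit vector e_1, so the entry in row 2 is 0.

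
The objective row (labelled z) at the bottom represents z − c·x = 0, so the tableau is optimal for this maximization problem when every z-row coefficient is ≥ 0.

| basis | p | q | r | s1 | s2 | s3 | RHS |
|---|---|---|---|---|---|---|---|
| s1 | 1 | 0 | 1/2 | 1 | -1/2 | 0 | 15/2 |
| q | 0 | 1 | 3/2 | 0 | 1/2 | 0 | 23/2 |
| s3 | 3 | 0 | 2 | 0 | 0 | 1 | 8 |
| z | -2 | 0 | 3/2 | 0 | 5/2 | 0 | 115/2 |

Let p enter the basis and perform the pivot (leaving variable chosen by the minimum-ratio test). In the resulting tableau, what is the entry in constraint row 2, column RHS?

Ratio test on column p — row 1: (15/2)/1 = 15/2; row 2: entry 0 ≤ 0; row 3: 8/3 = 8/3. Minimum is 8/3 at row 3 (s3 leaves); pivot element 3.
Divide row 3 by 3; eliminate column p from the other rows.
Row 2 update in column RHS: 23/2 − 0·(8/3) = 23/2.

23/2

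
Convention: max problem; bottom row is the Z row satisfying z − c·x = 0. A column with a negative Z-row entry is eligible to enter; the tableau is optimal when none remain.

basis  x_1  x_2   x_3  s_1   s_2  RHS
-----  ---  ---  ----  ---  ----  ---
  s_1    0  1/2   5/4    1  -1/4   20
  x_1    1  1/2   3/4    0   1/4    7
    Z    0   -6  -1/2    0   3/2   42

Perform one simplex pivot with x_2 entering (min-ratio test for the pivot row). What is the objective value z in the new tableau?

126

Ratio test on column x_2 — row 1: 20/(1/2) = 40; row 2: 7/(1/2) = 14. Minimum is 14 at row 2 (x_1 leaves); pivot element 1/2.
Pivot on row 2; the Z-row RHS becomes 42 − (-6)·14 = 126.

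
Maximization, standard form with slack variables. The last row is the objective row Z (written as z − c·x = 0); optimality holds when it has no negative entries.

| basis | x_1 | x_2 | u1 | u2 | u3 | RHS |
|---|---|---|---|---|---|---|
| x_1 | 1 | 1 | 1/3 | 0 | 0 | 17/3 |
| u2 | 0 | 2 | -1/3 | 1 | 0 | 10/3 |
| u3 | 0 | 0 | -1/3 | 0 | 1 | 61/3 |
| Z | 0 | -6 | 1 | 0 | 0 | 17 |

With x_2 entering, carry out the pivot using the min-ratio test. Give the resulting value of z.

Ratio test on column x_2 — row 1: (17/3)/1 = 17/3; row 2: (10/3)/2 = 5/3; row 3: entry 0 ≤ 0. Minimum is 5/3 at row 2 (u2 leaves); pivot element 2.
Pivot on row 2; the Z-row RHS becomes 17 − (-6)·(5/3) = 27.

27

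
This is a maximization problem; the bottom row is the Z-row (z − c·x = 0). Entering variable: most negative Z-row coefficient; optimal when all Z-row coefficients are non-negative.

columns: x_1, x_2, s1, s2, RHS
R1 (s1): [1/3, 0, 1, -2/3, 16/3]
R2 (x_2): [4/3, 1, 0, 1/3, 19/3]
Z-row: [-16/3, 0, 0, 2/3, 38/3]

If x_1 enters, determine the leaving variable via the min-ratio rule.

Column x_1 entries and ratios — s1: (16/3)/(1/3) = 16; x_2: (19/3)/(4/3) = 19/4.
Smallest ratio is 19/4 in the row of x_2, so x_2 leaves.

x_2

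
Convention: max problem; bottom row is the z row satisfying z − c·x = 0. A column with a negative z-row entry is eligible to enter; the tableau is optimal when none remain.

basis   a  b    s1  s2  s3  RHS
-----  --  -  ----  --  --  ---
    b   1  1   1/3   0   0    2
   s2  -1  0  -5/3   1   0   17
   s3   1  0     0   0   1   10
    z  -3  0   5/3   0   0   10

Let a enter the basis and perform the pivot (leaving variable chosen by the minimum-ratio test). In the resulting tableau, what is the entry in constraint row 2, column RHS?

19

Ratio test on column a — row 1: 2/1 = 2; row 2: entry -1 ≤ 0; row 3: 10/1 = 10. Minimum is 2 at row 1 (b leaves); pivot element 1.
Divide row 1 by 1; eliminate column a from the other rows.
Row 2 update in column RHS: 17 − (-1)·2 = 19.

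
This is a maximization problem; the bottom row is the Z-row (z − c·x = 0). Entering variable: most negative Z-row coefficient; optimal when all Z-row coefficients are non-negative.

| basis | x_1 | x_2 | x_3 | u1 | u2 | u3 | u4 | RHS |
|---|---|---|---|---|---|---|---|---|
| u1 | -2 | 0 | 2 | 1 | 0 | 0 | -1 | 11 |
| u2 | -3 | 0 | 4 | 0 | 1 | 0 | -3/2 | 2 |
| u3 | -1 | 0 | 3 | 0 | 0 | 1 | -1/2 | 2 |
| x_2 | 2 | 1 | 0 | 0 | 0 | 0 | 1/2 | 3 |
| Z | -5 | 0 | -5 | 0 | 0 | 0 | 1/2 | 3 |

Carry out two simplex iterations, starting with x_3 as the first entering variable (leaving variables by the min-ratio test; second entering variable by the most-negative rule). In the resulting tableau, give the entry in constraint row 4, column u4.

Ratio test on column x_3 — row 1: 11/2 = 11/2; row 2: 2/4 = 1/2; row 3: 2/3 = 2/3; row 4: entry 0 ≤ 0. Minimum is 1/2 at row 2 (u2 leaves); pivot element 4.
Divide row 2 by 4; eliminate column x_3 from the other rows.
Second iteration: most negative Z-row entry is -35/4 in column x_1, so x_1 enters.
Ratio test on column x_1 — row 1: entry -1/2 ≤ 0; row 2: entry -3/4 ≤ 0; row 3: (1/2)/(5/4) = 2/5; row 4: 3/2 = 3/2. Minimum is 2/5 at row 3 (u3 leaves); pivot element 5/4.
Divide row 3 by 5/4; eliminate column x_1 from the other rows.
After both pivots, the entry at constraint row 4, column u4 is -1/2.

-1/2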